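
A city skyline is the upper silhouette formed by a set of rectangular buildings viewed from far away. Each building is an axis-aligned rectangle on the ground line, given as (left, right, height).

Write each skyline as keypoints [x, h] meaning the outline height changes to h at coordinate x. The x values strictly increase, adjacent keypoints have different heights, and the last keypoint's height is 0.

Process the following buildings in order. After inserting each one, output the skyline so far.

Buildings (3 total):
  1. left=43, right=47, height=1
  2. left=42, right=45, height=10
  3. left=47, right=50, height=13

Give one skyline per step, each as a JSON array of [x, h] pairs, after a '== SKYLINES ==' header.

== SKYLINES ==
[[43,1],[47,0]]
[[42,10],[45,1],[47,0]]
[[42,10],[45,1],[47,13],[50,0]]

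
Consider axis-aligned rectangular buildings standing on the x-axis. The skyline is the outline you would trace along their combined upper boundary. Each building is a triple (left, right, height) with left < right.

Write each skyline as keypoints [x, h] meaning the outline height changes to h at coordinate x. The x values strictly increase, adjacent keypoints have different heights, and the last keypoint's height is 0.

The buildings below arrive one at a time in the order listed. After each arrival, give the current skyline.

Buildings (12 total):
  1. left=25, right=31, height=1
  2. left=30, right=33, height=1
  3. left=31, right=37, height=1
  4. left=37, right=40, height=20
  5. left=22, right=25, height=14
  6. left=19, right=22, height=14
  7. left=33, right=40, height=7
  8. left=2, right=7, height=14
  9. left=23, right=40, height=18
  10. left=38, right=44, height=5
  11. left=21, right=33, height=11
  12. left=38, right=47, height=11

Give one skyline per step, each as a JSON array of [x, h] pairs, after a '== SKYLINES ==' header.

== SKYLINES ==
[[25,1],[31,0]]
[[25,1],[33,0]]
[[25,1],[37,0]]
[[25,1],[37,20],[40,0]]
[[22,14],[25,1],[37,20],[40,0]]
[[19,14],[25,1],[37,20],[40,0]]
[[19,14],[25,1],[33,7],[37,20],[40,0]]
[[2,14],[7,0],[19,14],[25,1],[33,7],[37,20],[40,0]]
[[2,14],[7,0],[19,14],[23,18],[37,20],[40,0]]
[[2,14],[7,0],[19,14],[23,18],[37,20],[40,5],[44,0]]
[[2,14],[7,0],[19,14],[23,18],[37,20],[40,5],[44,0]]
[[2,14],[7,0],[19,14],[23,18],[37,20],[40,11],[47,0]]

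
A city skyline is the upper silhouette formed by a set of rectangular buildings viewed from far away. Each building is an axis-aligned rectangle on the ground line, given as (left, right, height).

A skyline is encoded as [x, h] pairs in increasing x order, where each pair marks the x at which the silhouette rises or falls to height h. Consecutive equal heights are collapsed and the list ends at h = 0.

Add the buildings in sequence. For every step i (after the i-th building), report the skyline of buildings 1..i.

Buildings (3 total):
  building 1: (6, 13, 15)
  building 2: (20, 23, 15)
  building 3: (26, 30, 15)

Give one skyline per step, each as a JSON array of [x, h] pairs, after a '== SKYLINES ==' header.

== SKYLINES ==
[[6,15],[13,0]]
[[6,15],[13,0],[20,15],[23,0]]
[[6,15],[13,0],[20,15],[23,0],[26,15],[30,0]]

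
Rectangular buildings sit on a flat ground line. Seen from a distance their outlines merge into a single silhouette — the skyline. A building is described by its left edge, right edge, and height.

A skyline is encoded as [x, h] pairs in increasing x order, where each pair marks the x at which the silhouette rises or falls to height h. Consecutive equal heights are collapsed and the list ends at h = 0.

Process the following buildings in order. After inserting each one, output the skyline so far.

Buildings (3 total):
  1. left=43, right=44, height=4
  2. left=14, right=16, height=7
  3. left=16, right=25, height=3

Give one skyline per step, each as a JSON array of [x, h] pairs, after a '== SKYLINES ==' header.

== SKYLINES ==
[[43,4],[44,0]]
[[14,7],[16,0],[43,4],[44,0]]
[[14,7],[16,3],[25,0],[43,4],[44,0]]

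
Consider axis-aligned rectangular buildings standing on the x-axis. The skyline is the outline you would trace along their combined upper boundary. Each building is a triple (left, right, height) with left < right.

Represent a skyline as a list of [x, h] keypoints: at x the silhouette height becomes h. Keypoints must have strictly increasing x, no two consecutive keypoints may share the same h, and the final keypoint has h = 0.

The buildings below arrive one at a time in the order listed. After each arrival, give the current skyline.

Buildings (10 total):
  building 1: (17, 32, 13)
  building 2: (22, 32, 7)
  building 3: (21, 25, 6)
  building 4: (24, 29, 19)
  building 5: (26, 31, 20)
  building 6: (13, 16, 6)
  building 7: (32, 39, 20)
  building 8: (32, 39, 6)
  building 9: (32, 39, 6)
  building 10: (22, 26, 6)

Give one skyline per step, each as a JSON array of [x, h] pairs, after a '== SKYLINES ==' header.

== SKYLINES ==
[[17,13],[32,0]]
[[17,13],[32,0]]
[[17,13],[32,0]]
[[17,13],[24,19],[29,13],[32,0]]
[[17,13],[24,19],[26,20],[31,13],[32,0]]
[[13,6],[16,0],[17,13],[24,19],[26,20],[31,13],[32,0]]
[[13,6],[16,0],[17,13],[24,19],[26,20],[31,13],[32,20],[39,0]]
[[13,6],[16,0],[17,13],[24,19],[26,20],[31,13],[32,20],[39,0]]
[[13,6],[16,0],[17,13],[24,19],[26,20],[31,13],[32,20],[39,0]]
[[13,6],[16,0],[17,13],[24,19],[26,20],[31,13],[32,20],[39,0]]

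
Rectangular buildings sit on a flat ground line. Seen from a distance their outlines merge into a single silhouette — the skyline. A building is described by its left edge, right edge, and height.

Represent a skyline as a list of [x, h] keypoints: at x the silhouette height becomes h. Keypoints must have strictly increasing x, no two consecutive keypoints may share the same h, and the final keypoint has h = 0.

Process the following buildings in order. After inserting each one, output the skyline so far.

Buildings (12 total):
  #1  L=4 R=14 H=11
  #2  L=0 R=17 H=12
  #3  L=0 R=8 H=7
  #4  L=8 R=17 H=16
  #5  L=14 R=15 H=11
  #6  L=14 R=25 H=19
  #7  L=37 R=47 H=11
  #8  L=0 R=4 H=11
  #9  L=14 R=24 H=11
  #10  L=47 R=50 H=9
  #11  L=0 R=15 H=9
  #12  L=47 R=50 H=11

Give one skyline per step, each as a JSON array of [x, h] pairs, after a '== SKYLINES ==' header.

== SKYLINES ==
[[4,11],[14,0]]
[[0,12],[17,0]]
[[0,12],[17,0]]
[[0,12],[8,16],[17,0]]
[[0,12],[8,16],[17,0]]
[[0,12],[8,16],[14,19],[25,0]]
[[0,12],[8,16],[14,19],[25,0],[37,11],[47,0]]
[[0,12],[8,16],[14,19],[25,0],[37,11],[47,0]]
[[0,12],[8,16],[14,19],[25,0],[37,11],[47,0]]
[[0,12],[8,16],[14,19],[25,0],[37,11],[47,9],[50,0]]
[[0,12],[8,16],[14,19],[25,0],[37,11],[47,9],[50,0]]
[[0,12],[8,16],[14,19],[25,0],[37,11],[50,0]]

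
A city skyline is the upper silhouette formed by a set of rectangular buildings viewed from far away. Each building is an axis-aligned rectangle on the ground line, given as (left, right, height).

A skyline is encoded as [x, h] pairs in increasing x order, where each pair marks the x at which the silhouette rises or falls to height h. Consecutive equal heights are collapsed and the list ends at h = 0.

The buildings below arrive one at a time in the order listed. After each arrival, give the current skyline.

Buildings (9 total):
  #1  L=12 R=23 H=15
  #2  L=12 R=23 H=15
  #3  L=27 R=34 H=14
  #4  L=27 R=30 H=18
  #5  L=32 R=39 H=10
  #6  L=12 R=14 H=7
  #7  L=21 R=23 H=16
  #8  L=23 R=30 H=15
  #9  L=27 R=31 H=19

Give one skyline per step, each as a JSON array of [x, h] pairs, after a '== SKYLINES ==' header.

== SKYLINES ==
[[12,15],[23,0]]
[[12,15],[23,0]]
[[12,15],[23,0],[27,14],[34,0]]
[[12,15],[23,0],[27,18],[30,14],[34,0]]
[[12,15],[23,0],[27,18],[30,14],[34,10],[39,0]]
[[12,15],[23,0],[27,18],[30,14],[34,10],[39,0]]
[[12,15],[21,16],[23,0],[27,18],[30,14],[34,10],[39,0]]
[[12,15],[21,16],[23,15],[27,18],[30,14],[34,10],[39,0]]
[[12,15],[21,16],[23,15],[27,19],[31,14],[34,10],[39,0]]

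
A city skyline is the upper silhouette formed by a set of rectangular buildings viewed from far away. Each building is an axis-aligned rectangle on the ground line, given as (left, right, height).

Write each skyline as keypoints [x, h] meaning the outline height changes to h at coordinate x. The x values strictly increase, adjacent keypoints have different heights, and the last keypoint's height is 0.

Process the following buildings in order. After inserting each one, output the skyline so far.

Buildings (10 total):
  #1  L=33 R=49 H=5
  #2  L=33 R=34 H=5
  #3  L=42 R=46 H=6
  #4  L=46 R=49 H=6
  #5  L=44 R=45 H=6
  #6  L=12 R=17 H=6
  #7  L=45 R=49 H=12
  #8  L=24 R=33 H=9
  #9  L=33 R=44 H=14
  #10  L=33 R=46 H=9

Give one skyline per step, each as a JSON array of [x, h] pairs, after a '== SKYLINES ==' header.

== SKYLINES ==
[[33,5],[49,0]]
[[33,5],[49,0]]
[[33,5],[42,6],[46,5],[49,0]]
[[33,5],[42,6],[49,0]]
[[33,5],[42,6],[49,0]]
[[12,6],[17,0],[33,5],[42,6],[49,0]]
[[12,6],[17,0],[33,5],[42,6],[45,12],[49,0]]
[[12,6],[17,0],[24,9],[33,5],[42,6],[45,12],[49,0]]
[[12,6],[17,0],[24,9],[33,14],[44,6],[45,12],[49,0]]
[[12,6],[17,0],[24,9],[33,14],[44,9],[45,12],[49,0]]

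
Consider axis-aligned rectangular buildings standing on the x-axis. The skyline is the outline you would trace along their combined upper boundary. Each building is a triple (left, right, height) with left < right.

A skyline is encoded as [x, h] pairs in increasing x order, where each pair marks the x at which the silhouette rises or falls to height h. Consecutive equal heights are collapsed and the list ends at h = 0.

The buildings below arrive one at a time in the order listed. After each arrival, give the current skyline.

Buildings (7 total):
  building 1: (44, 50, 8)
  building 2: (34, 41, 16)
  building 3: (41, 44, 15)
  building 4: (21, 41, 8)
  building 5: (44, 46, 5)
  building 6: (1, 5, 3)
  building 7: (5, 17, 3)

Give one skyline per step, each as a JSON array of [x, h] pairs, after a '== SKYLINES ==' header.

== SKYLINES ==
[[44,8],[50,0]]
[[34,16],[41,0],[44,8],[50,0]]
[[34,16],[41,15],[44,8],[50,0]]
[[21,8],[34,16],[41,15],[44,8],[50,0]]
[[21,8],[34,16],[41,15],[44,8],[50,0]]
[[1,3],[5,0],[21,8],[34,16],[41,15],[44,8],[50,0]]
[[1,3],[17,0],[21,8],[34,16],[41,15],[44,8],[50,0]]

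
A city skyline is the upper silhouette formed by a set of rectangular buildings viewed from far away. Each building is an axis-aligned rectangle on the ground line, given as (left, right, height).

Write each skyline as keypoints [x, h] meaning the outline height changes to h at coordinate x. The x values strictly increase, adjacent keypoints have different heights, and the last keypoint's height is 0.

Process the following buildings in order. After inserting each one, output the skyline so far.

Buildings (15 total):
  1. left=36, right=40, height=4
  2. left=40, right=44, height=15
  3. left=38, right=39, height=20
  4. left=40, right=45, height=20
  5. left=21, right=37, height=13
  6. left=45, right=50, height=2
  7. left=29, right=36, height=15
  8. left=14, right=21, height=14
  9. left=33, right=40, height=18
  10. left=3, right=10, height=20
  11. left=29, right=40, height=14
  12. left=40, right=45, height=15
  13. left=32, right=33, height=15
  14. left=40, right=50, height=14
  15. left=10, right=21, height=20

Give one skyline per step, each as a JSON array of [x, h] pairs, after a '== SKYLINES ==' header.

== SKYLINES ==
[[36,4],[40,0]]
[[36,4],[40,15],[44,0]]
[[36,4],[38,20],[39,4],[40,15],[44,0]]
[[36,4],[38,20],[39,4],[40,20],[45,0]]
[[21,13],[37,4],[38,20],[39,4],[40,20],[45,0]]
[[21,13],[37,4],[38,20],[39,4],[40,20],[45,2],[50,0]]
[[21,13],[29,15],[36,13],[37,4],[38,20],[39,4],[40,20],[45,2],[50,0]]
[[14,14],[21,13],[29,15],[36,13],[37,4],[38,20],[39,4],[40,20],[45,2],[50,0]]
[[14,14],[21,13],[29,15],[33,18],[38,20],[39,18],[40,20],[45,2],[50,0]]
[[3,20],[10,0],[14,14],[21,13],[29,15],[33,18],[38,20],[39,18],[40,20],[45,2],[50,0]]
[[3,20],[10,0],[14,14],[21,13],[29,15],[33,18],[38,20],[39,18],[40,20],[45,2],[50,0]]
[[3,20],[10,0],[14,14],[21,13],[29,15],[33,18],[38,20],[39,18],[40,20],[45,2],[50,0]]
[[3,20],[10,0],[14,14],[21,13],[29,15],[33,18],[38,20],[39,18],[40,20],[45,2],[50,0]]
[[3,20],[10,0],[14,14],[21,13],[29,15],[33,18],[38,20],[39,18],[40,20],[45,14],[50,0]]
[[3,20],[21,13],[29,15],[33,18],[38,20],[39,18],[40,20],[45,14],[50,0]]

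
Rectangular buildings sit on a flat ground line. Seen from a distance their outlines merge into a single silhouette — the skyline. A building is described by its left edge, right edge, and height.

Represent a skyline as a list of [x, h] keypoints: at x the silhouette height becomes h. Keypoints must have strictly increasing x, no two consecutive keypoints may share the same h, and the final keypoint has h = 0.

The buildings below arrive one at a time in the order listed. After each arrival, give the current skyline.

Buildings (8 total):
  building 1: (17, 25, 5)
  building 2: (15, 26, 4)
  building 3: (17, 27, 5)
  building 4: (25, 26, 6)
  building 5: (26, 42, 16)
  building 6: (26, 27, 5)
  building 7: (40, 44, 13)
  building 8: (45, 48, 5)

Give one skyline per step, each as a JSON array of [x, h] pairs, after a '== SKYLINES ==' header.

== SKYLINES ==
[[17,5],[25,0]]
[[15,4],[17,5],[25,4],[26,0]]
[[15,4],[17,5],[27,0]]
[[15,4],[17,5],[25,6],[26,5],[27,0]]
[[15,4],[17,5],[25,6],[26,16],[42,0]]
[[15,4],[17,5],[25,6],[26,16],[42,0]]
[[15,4],[17,5],[25,6],[26,16],[42,13],[44,0]]
[[15,4],[17,5],[25,6],[26,16],[42,13],[44,0],[45,5],[48,0]]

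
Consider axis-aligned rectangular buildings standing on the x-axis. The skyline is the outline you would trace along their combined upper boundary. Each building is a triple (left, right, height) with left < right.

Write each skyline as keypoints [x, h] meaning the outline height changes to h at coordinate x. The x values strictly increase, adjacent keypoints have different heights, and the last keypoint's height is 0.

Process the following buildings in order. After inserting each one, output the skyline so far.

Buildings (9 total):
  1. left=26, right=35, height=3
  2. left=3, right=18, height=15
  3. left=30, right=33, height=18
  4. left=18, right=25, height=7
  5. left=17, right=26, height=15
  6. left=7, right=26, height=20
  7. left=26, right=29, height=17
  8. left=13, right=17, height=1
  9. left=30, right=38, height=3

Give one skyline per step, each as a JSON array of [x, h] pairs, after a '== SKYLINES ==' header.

== SKYLINES ==
[[26,3],[35,0]]
[[3,15],[18,0],[26,3],[35,0]]
[[3,15],[18,0],[26,3],[30,18],[33,3],[35,0]]
[[3,15],[18,7],[25,0],[26,3],[30,18],[33,3],[35,0]]
[[3,15],[26,3],[30,18],[33,3],[35,0]]
[[3,15],[7,20],[26,3],[30,18],[33,3],[35,0]]
[[3,15],[7,20],[26,17],[29,3],[30,18],[33,3],[35,0]]
[[3,15],[7,20],[26,17],[29,3],[30,18],[33,3],[35,0]]
[[3,15],[7,20],[26,17],[29,3],[30,18],[33,3],[38,0]]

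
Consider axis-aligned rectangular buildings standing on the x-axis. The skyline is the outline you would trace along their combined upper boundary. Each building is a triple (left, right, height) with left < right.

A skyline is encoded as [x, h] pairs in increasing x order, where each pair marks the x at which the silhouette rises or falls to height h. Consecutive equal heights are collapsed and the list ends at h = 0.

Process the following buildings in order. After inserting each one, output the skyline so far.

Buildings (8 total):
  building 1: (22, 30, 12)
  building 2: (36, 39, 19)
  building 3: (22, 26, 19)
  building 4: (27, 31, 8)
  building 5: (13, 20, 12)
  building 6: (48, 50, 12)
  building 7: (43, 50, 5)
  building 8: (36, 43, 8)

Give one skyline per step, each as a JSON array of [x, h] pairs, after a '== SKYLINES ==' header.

== SKYLINES ==
[[22,12],[30,0]]
[[22,12],[30,0],[36,19],[39,0]]
[[22,19],[26,12],[30,0],[36,19],[39,0]]
[[22,19],[26,12],[30,8],[31,0],[36,19],[39,0]]
[[13,12],[20,0],[22,19],[26,12],[30,8],[31,0],[36,19],[39,0]]
[[13,12],[20,0],[22,19],[26,12],[30,8],[31,0],[36,19],[39,0],[48,12],[50,0]]
[[13,12],[20,0],[22,19],[26,12],[30,8],[31,0],[36,19],[39,0],[43,5],[48,12],[50,0]]
[[13,12],[20,0],[22,19],[26,12],[30,8],[31,0],[36,19],[39,8],[43,5],[48,12],[50,0]]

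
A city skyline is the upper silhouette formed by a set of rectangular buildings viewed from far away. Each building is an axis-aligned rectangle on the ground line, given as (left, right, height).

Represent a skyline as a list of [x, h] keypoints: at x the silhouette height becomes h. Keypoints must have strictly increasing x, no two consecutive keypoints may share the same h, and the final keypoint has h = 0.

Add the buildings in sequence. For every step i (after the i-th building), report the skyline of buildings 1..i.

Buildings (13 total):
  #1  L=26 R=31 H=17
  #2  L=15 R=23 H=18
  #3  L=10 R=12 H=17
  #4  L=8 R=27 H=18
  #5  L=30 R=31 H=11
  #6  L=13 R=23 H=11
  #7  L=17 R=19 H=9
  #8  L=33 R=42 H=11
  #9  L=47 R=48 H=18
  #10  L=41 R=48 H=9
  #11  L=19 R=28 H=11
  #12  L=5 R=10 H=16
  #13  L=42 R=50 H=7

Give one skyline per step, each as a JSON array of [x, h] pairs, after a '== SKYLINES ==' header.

== SKYLINES ==
[[26,17],[31,0]]
[[15,18],[23,0],[26,17],[31,0]]
[[10,17],[12,0],[15,18],[23,0],[26,17],[31,0]]
[[8,18],[27,17],[31,0]]
[[8,18],[27,17],[31,0]]
[[8,18],[27,17],[31,0]]
[[8,18],[27,17],[31,0]]
[[8,18],[27,17],[31,0],[33,11],[42,0]]
[[8,18],[27,17],[31,0],[33,11],[42,0],[47,18],[48,0]]
[[8,18],[27,17],[31,0],[33,11],[42,9],[47,18],[48,0]]
[[8,18],[27,17],[31,0],[33,11],[42,9],[47,18],[48,0]]
[[5,16],[8,18],[27,17],[31,0],[33,11],[42,9],[47,18],[48,0]]
[[5,16],[8,18],[27,17],[31,0],[33,11],[42,9],[47,18],[48,7],[50,0]]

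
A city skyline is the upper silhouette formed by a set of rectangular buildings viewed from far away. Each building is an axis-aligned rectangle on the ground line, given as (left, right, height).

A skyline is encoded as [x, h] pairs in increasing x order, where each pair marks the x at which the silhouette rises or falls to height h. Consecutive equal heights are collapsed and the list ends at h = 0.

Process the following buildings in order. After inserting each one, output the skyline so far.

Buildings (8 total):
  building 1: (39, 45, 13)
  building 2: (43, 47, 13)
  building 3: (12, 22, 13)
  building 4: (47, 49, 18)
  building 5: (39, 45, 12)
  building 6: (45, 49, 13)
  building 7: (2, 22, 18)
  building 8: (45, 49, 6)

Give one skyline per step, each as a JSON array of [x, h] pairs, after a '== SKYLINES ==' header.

== SKYLINES ==
[[39,13],[45,0]]
[[39,13],[47,0]]
[[12,13],[22,0],[39,13],[47,0]]
[[12,13],[22,0],[39,13],[47,18],[49,0]]
[[12,13],[22,0],[39,13],[47,18],[49,0]]
[[12,13],[22,0],[39,13],[47,18],[49,0]]
[[2,18],[22,0],[39,13],[47,18],[49,0]]
[[2,18],[22,0],[39,13],[47,18],[49,0]]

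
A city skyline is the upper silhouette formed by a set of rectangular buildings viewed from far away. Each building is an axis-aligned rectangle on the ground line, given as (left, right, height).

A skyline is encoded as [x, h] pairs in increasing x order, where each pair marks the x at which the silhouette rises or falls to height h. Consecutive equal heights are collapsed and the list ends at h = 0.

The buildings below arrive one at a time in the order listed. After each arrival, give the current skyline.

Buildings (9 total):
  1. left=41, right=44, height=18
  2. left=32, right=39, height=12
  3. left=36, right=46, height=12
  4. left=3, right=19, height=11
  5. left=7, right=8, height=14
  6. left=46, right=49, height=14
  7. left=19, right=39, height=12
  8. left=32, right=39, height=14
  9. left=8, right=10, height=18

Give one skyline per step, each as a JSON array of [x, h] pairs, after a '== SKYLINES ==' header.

== SKYLINES ==
[[41,18],[44,0]]
[[32,12],[39,0],[41,18],[44,0]]
[[32,12],[41,18],[44,12],[46,0]]
[[3,11],[19,0],[32,12],[41,18],[44,12],[46,0]]
[[3,11],[7,14],[8,11],[19,0],[32,12],[41,18],[44,12],[46,0]]
[[3,11],[7,14],[8,11],[19,0],[32,12],[41,18],[44,12],[46,14],[49,0]]
[[3,11],[7,14],[8,11],[19,12],[41,18],[44,12],[46,14],[49,0]]
[[3,11],[7,14],[8,11],[19,12],[32,14],[39,12],[41,18],[44,12],[46,14],[49,0]]
[[3,11],[7,14],[8,18],[10,11],[19,12],[32,14],[39,12],[41,18],[44,12],[46,14],[49,0]]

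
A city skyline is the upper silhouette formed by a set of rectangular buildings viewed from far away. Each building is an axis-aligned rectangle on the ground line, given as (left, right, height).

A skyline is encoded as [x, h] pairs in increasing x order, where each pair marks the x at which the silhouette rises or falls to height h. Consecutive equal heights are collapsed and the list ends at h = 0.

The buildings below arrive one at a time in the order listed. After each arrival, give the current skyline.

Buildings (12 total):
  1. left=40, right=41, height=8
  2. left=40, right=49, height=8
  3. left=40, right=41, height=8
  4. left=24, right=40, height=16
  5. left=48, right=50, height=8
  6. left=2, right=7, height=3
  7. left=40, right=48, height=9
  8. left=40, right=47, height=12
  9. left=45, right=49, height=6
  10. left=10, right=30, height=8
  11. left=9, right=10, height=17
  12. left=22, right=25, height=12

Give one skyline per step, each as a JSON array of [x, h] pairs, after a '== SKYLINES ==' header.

== SKYLINES ==
[[40,8],[41,0]]
[[40,8],[49,0]]
[[40,8],[49,0]]
[[24,16],[40,8],[49,0]]
[[24,16],[40,8],[50,0]]
[[2,3],[7,0],[24,16],[40,8],[50,0]]
[[2,3],[7,0],[24,16],[40,9],[48,8],[50,0]]
[[2,3],[7,0],[24,16],[40,12],[47,9],[48,8],[50,0]]
[[2,3],[7,0],[24,16],[40,12],[47,9],[48,8],[50,0]]
[[2,3],[7,0],[10,8],[24,16],[40,12],[47,9],[48,8],[50,0]]
[[2,3],[7,0],[9,17],[10,8],[24,16],[40,12],[47,9],[48,8],[50,0]]
[[2,3],[7,0],[9,17],[10,8],[22,12],[24,16],[40,12],[47,9],[48,8],[50,0]]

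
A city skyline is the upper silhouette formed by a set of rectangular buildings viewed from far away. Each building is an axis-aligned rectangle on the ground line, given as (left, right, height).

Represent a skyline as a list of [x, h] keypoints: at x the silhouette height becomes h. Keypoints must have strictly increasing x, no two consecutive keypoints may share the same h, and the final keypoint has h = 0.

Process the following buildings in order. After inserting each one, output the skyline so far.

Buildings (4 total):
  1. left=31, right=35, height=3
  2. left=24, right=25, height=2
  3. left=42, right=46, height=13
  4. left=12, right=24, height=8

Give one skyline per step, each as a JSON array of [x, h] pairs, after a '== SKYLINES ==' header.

== SKYLINES ==
[[31,3],[35,0]]
[[24,2],[25,0],[31,3],[35,0]]
[[24,2],[25,0],[31,3],[35,0],[42,13],[46,0]]
[[12,8],[24,2],[25,0],[31,3],[35,0],[42,13],[46,0]]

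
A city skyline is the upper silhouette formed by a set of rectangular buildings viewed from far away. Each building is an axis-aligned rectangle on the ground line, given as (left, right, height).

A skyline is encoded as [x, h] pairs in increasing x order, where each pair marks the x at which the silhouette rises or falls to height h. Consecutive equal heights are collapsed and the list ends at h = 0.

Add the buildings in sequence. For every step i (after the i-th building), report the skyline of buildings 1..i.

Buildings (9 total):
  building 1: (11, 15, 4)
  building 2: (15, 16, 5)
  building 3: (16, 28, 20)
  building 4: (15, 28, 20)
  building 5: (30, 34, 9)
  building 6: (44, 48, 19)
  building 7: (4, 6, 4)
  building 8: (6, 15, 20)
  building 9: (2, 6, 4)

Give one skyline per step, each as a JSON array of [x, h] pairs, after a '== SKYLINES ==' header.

== SKYLINES ==
[[11,4],[15,0]]
[[11,4],[15,5],[16,0]]
[[11,4],[15,5],[16,20],[28,0]]
[[11,4],[15,20],[28,0]]
[[11,4],[15,20],[28,0],[30,9],[34,0]]
[[11,4],[15,20],[28,0],[30,9],[34,0],[44,19],[48,0]]
[[4,4],[6,0],[11,4],[15,20],[28,0],[30,9],[34,0],[44,19],[48,0]]
[[4,4],[6,20],[28,0],[30,9],[34,0],[44,19],[48,0]]
[[2,4],[6,20],[28,0],[30,9],[34,0],[44,19],[48,0]]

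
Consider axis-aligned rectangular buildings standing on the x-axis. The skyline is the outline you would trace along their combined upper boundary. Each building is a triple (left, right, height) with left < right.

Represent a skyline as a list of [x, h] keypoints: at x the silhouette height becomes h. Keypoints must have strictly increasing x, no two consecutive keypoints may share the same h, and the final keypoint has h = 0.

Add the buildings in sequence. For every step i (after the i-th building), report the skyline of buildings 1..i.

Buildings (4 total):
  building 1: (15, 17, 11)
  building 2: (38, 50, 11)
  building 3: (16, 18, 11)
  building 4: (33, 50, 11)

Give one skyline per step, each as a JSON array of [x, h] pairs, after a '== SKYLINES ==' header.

== SKYLINES ==
[[15,11],[17,0]]
[[15,11],[17,0],[38,11],[50,0]]
[[15,11],[18,0],[38,11],[50,0]]
[[15,11],[18,0],[33,11],[50,0]]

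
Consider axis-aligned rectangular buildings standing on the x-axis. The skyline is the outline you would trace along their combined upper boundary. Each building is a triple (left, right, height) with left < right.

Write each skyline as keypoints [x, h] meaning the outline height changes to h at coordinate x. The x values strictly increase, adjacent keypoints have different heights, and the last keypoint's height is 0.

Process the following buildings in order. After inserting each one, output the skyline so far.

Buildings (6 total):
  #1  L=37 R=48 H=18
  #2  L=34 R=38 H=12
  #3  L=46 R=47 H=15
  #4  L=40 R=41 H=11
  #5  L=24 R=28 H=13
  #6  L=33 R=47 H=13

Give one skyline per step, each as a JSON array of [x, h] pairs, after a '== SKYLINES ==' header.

== SKYLINES ==
[[37,18],[48,0]]
[[34,12],[37,18],[48,0]]
[[34,12],[37,18],[48,0]]
[[34,12],[37,18],[48,0]]
[[24,13],[28,0],[34,12],[37,18],[48,0]]
[[24,13],[28,0],[33,13],[37,18],[48,0]]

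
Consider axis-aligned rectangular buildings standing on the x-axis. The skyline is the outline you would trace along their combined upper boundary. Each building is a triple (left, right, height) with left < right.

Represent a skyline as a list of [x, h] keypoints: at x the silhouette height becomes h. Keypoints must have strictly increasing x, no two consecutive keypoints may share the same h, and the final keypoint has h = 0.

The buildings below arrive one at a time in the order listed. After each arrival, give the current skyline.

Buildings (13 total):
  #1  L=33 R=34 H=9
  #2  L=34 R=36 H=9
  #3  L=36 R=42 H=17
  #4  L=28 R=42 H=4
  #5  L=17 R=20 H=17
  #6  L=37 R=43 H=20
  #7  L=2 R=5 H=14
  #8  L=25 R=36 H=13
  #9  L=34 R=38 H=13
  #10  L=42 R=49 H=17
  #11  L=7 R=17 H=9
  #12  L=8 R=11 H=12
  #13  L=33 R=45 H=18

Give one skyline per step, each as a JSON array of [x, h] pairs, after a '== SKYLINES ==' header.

== SKYLINES ==
[[33,9],[34,0]]
[[33,9],[36,0]]
[[33,9],[36,17],[42,0]]
[[28,4],[33,9],[36,17],[42,0]]
[[17,17],[20,0],[28,4],[33,9],[36,17],[42,0]]
[[17,17],[20,0],[28,4],[33,9],[36,17],[37,20],[43,0]]
[[2,14],[5,0],[17,17],[20,0],[28,4],[33,9],[36,17],[37,20],[43,0]]
[[2,14],[5,0],[17,17],[20,0],[25,13],[36,17],[37,20],[43,0]]
[[2,14],[5,0],[17,17],[20,0],[25,13],[36,17],[37,20],[43,0]]
[[2,14],[5,0],[17,17],[20,0],[25,13],[36,17],[37,20],[43,17],[49,0]]
[[2,14],[5,0],[7,9],[17,17],[20,0],[25,13],[36,17],[37,20],[43,17],[49,0]]
[[2,14],[5,0],[7,9],[8,12],[11,9],[17,17],[20,0],[25,13],[36,17],[37,20],[43,17],[49,0]]
[[2,14],[5,0],[7,9],[8,12],[11,9],[17,17],[20,0],[25,13],[33,18],[37,20],[43,18],[45,17],[49,0]]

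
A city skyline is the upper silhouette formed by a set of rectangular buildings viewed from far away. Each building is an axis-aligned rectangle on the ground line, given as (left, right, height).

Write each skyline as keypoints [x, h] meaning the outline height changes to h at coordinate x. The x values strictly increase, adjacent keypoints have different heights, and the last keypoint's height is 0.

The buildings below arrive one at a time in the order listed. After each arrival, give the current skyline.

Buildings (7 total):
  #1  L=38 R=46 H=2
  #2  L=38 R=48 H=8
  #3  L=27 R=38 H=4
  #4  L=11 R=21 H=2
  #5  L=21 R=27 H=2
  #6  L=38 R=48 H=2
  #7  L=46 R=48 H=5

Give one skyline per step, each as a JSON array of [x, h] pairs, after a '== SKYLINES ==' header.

== SKYLINES ==
[[38,2],[46,0]]
[[38,8],[48,0]]
[[27,4],[38,8],[48,0]]
[[11,2],[21,0],[27,4],[38,8],[48,0]]
[[11,2],[27,4],[38,8],[48,0]]
[[11,2],[27,4],[38,8],[48,0]]
[[11,2],[27,4],[38,8],[48,0]]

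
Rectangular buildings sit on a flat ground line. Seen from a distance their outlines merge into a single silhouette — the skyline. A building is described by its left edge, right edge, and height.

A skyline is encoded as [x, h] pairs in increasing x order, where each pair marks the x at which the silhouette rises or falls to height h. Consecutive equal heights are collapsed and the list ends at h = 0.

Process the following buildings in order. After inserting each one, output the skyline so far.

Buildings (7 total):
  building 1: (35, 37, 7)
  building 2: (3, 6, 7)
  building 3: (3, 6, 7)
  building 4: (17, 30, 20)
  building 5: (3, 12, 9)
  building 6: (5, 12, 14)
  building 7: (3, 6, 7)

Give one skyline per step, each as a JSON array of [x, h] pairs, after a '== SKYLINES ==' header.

== SKYLINES ==
[[35,7],[37,0]]
[[3,7],[6,0],[35,7],[37,0]]
[[3,7],[6,0],[35,7],[37,0]]
[[3,7],[6,0],[17,20],[30,0],[35,7],[37,0]]
[[3,9],[12,0],[17,20],[30,0],[35,7],[37,0]]
[[3,9],[5,14],[12,0],[17,20],[30,0],[35,7],[37,0]]
[[3,9],[5,14],[12,0],[17,20],[30,0],[35,7],[37,0]]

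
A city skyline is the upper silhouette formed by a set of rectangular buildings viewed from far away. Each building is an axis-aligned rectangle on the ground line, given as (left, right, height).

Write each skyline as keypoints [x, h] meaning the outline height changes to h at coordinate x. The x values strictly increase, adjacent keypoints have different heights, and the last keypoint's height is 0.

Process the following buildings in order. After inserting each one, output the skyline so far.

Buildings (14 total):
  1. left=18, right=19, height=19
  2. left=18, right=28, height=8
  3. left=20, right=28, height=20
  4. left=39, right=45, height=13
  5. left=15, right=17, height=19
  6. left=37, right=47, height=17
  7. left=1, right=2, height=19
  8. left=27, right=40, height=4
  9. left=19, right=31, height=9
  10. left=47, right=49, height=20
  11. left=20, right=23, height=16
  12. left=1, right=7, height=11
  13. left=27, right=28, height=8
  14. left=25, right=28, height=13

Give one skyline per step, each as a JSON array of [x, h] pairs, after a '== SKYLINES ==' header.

== SKYLINES ==
[[18,19],[19,0]]
[[18,19],[19,8],[28,0]]
[[18,19],[19,8],[20,20],[28,0]]
[[18,19],[19,8],[20,20],[28,0],[39,13],[45,0]]
[[15,19],[17,0],[18,19],[19,8],[20,20],[28,0],[39,13],[45,0]]
[[15,19],[17,0],[18,19],[19,8],[20,20],[28,0],[37,17],[47,0]]
[[1,19],[2,0],[15,19],[17,0],[18,19],[19,8],[20,20],[28,0],[37,17],[47,0]]
[[1,19],[2,0],[15,19],[17,0],[18,19],[19,8],[20,20],[28,4],[37,17],[47,0]]
[[1,19],[2,0],[15,19],[17,0],[18,19],[19,9],[20,20],[28,9],[31,4],[37,17],[47,0]]
[[1,19],[2,0],[15,19],[17,0],[18,19],[19,9],[20,20],[28,9],[31,4],[37,17],[47,20],[49,0]]
[[1,19],[2,0],[15,19],[17,0],[18,19],[19,9],[20,20],[28,9],[31,4],[37,17],[47,20],[49,0]]
[[1,19],[2,11],[7,0],[15,19],[17,0],[18,19],[19,9],[20,20],[28,9],[31,4],[37,17],[47,20],[49,0]]
[[1,19],[2,11],[7,0],[15,19],[17,0],[18,19],[19,9],[20,20],[28,9],[31,4],[37,17],[47,20],[49,0]]
[[1,19],[2,11],[7,0],[15,19],[17,0],[18,19],[19,9],[20,20],[28,9],[31,4],[37,17],[47,20],[49,0]]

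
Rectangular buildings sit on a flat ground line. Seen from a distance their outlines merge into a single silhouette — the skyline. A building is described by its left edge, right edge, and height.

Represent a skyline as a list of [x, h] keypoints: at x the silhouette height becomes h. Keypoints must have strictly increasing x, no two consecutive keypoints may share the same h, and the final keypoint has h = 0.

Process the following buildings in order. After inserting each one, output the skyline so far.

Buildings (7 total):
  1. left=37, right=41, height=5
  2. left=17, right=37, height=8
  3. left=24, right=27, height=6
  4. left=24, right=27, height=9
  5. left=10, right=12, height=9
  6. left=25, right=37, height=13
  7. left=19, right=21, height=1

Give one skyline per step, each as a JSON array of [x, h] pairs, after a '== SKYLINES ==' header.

== SKYLINES ==
[[37,5],[41,0]]
[[17,8],[37,5],[41,0]]
[[17,8],[37,5],[41,0]]
[[17,8],[24,9],[27,8],[37,5],[41,0]]
[[10,9],[12,0],[17,8],[24,9],[27,8],[37,5],[41,0]]
[[10,9],[12,0],[17,8],[24,9],[25,13],[37,5],[41,0]]
[[10,9],[12,0],[17,8],[24,9],[25,13],[37,5],[41,0]]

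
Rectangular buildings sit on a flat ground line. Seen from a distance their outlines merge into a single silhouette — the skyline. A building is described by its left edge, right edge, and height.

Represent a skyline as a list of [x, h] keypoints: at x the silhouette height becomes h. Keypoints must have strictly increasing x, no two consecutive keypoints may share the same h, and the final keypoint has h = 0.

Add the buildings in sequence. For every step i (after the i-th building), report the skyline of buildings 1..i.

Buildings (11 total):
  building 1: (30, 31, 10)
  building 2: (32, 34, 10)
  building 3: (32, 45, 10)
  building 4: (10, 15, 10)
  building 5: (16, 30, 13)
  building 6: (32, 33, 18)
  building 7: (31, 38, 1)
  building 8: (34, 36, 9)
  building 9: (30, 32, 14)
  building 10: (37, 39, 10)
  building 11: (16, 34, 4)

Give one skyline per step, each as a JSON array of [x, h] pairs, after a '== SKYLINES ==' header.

== SKYLINES ==
[[30,10],[31,0]]
[[30,10],[31,0],[32,10],[34,0]]
[[30,10],[31,0],[32,10],[45,0]]
[[10,10],[15,0],[30,10],[31,0],[32,10],[45,0]]
[[10,10],[15,0],[16,13],[30,10],[31,0],[32,10],[45,0]]
[[10,10],[15,0],[16,13],[30,10],[31,0],[32,18],[33,10],[45,0]]
[[10,10],[15,0],[16,13],[30,10],[31,1],[32,18],[33,10],[45,0]]
[[10,10],[15,0],[16,13],[30,10],[31,1],[32,18],[33,10],[45,0]]
[[10,10],[15,0],[16,13],[30,14],[32,18],[33,10],[45,0]]
[[10,10],[15,0],[16,13],[30,14],[32,18],[33,10],[45,0]]
[[10,10],[15,0],[16,13],[30,14],[32,18],[33,10],[45,0]]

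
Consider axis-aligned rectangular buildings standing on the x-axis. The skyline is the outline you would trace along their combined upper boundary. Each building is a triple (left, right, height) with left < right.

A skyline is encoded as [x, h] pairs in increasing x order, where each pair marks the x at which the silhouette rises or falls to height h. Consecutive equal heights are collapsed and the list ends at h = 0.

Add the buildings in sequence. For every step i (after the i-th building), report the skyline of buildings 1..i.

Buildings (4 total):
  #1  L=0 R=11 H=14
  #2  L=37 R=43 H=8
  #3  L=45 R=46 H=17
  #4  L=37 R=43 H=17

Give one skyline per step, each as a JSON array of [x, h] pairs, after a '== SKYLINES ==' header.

== SKYLINES ==
[[0,14],[11,0]]
[[0,14],[11,0],[37,8],[43,0]]
[[0,14],[11,0],[37,8],[43,0],[45,17],[46,0]]
[[0,14],[11,0],[37,17],[43,0],[45,17],[46,0]]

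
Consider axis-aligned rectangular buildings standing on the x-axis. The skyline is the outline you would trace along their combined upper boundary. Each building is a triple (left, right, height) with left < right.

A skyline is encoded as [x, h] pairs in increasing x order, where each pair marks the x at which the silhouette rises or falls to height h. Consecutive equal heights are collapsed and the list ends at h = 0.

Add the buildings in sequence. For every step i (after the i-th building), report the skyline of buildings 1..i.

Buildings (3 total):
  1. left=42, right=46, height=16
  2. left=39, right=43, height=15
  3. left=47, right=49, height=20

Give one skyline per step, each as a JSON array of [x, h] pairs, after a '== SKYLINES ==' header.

== SKYLINES ==
[[42,16],[46,0]]
[[39,15],[42,16],[46,0]]
[[39,15],[42,16],[46,0],[47,20],[49,0]]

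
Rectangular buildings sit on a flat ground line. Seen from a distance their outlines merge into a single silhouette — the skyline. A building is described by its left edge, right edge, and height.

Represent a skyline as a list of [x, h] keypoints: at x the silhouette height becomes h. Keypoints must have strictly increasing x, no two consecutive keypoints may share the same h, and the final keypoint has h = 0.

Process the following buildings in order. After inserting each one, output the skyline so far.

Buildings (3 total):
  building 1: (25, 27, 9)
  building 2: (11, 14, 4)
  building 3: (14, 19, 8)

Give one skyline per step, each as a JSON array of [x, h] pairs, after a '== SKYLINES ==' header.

== SKYLINES ==
[[25,9],[27,0]]
[[11,4],[14,0],[25,9],[27,0]]
[[11,4],[14,8],[19,0],[25,9],[27,0]]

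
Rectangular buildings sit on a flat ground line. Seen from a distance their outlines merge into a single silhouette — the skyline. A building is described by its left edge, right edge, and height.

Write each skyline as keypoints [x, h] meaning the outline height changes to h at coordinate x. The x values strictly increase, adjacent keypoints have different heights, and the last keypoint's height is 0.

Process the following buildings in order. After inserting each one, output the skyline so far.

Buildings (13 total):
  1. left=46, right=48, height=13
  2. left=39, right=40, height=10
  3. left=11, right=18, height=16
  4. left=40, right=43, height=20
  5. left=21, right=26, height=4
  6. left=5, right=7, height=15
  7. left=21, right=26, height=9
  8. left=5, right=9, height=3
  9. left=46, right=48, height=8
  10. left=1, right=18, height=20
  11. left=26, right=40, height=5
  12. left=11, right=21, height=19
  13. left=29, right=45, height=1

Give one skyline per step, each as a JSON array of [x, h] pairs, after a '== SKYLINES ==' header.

== SKYLINES ==
[[46,13],[48,0]]
[[39,10],[40,0],[46,13],[48,0]]
[[11,16],[18,0],[39,10],[40,0],[46,13],[48,0]]
[[11,16],[18,0],[39,10],[40,20],[43,0],[46,13],[48,0]]
[[11,16],[18,0],[21,4],[26,0],[39,10],[40,20],[43,0],[46,13],[48,0]]
[[5,15],[7,0],[11,16],[18,0],[21,4],[26,0],[39,10],[40,20],[43,0],[46,13],[48,0]]
[[5,15],[7,0],[11,16],[18,0],[21,9],[26,0],[39,10],[40,20],[43,0],[46,13],[48,0]]
[[5,15],[7,3],[9,0],[11,16],[18,0],[21,9],[26,0],[39,10],[40,20],[43,0],[46,13],[48,0]]
[[5,15],[7,3],[9,0],[11,16],[18,0],[21,9],[26,0],[39,10],[40,20],[43,0],[46,13],[48,0]]
[[1,20],[18,0],[21,9],[26,0],[39,10],[40,20],[43,0],[46,13],[48,0]]
[[1,20],[18,0],[21,9],[26,5],[39,10],[40,20],[43,0],[46,13],[48,0]]
[[1,20],[18,19],[21,9],[26,5],[39,10],[40,20],[43,0],[46,13],[48,0]]
[[1,20],[18,19],[21,9],[26,5],[39,10],[40,20],[43,1],[45,0],[46,13],[48,0]]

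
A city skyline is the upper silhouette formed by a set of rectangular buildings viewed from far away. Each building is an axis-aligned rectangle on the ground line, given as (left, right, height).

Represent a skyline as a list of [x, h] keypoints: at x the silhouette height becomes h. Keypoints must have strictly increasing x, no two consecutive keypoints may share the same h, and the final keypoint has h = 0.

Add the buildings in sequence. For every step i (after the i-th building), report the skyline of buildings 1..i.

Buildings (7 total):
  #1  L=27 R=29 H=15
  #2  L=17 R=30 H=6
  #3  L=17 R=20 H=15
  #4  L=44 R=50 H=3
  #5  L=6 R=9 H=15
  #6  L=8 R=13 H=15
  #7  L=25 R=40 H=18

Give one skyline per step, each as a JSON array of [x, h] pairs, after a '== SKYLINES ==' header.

== SKYLINES ==
[[27,15],[29,0]]
[[17,6],[27,15],[29,6],[30,0]]
[[17,15],[20,6],[27,15],[29,6],[30,0]]
[[17,15],[20,6],[27,15],[29,6],[30,0],[44,3],[50,0]]
[[6,15],[9,0],[17,15],[20,6],[27,15],[29,6],[30,0],[44,3],[50,0]]
[[6,15],[13,0],[17,15],[20,6],[27,15],[29,6],[30,0],[44,3],[50,0]]
[[6,15],[13,0],[17,15],[20,6],[25,18],[40,0],[44,3],[50,0]]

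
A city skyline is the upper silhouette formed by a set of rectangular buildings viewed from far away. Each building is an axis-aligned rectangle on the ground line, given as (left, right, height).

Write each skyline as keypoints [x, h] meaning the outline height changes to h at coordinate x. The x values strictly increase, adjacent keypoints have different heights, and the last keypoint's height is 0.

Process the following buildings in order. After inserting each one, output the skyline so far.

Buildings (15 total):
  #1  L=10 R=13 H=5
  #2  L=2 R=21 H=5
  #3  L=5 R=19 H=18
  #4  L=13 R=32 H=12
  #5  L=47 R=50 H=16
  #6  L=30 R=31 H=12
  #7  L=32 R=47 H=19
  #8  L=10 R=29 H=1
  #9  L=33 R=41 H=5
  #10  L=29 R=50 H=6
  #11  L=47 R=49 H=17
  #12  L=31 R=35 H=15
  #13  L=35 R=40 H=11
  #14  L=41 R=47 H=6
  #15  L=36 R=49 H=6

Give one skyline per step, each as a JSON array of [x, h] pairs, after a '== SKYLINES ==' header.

== SKYLINES ==
[[10,5],[13,0]]
[[2,5],[21,0]]
[[2,5],[5,18],[19,5],[21,0]]
[[2,5],[5,18],[19,12],[32,0]]
[[2,5],[5,18],[19,12],[32,0],[47,16],[50,0]]
[[2,5],[5,18],[19,12],[32,0],[47,16],[50,0]]
[[2,5],[5,18],[19,12],[32,19],[47,16],[50,0]]
[[2,5],[5,18],[19,12],[32,19],[47,16],[50,0]]
[[2,5],[5,18],[19,12],[32,19],[47,16],[50,0]]
[[2,5],[5,18],[19,12],[32,19],[47,16],[50,0]]
[[2,5],[5,18],[19,12],[32,19],[47,17],[49,16],[50,0]]
[[2,5],[5,18],[19,12],[31,15],[32,19],[47,17],[49,16],[50,0]]
[[2,5],[5,18],[19,12],[31,15],[32,19],[47,17],[49,16],[50,0]]
[[2,5],[5,18],[19,12],[31,15],[32,19],[47,17],[49,16],[50,0]]
[[2,5],[5,18],[19,12],[31,15],[32,19],[47,17],[49,16],[50,0]]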